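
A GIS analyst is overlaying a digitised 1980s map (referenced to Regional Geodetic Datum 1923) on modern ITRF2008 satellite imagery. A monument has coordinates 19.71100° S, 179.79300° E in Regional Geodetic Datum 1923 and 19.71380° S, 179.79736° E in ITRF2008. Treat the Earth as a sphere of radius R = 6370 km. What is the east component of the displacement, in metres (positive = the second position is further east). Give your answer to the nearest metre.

ΔE = 456 m

Δφ = -19.71380° − -19.71100° = -0.00280°; Δλ = 179.79736° − 179.79300° = +0.00436°.
1° along a meridian = πR/180 = 111177 m.
ΔN = Δφ × 111177 = -311.3 m; ΔE = Δλ × 111177 × cos(-19.71100°) = +0.00436 × 111177 × 0.941406 = 456.3 m.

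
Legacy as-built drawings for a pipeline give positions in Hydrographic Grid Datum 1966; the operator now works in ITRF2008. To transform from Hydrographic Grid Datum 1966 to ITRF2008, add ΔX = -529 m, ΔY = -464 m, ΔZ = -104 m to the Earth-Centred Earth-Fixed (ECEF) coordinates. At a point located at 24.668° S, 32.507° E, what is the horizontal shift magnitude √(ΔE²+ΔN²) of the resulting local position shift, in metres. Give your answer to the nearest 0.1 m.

At φ = -24.668°, λ = 32.507°: sin φ = -0.417360, cos φ = 0.908741, sin λ = 0.537403, cos λ = 0.843326.
ΔE = −sin λ·ΔX + cos λ·ΔY = −(0.537403)·(-529) + (0.843326)·(-464) = -107.02 m.
ΔN = −sin φ cos λ·ΔX − sin φ sin λ·ΔY + cos φ·ΔZ = −(-0.417360)(0.843326)(-529) − (-0.417360)(0.537403)(-464) + (0.908741)(-104) = -384.77 m.
Horizontal magnitude = √(ΔE² + ΔN²) = √((-107.02)² + (-384.77)²) = 399.38 m.

399.4 m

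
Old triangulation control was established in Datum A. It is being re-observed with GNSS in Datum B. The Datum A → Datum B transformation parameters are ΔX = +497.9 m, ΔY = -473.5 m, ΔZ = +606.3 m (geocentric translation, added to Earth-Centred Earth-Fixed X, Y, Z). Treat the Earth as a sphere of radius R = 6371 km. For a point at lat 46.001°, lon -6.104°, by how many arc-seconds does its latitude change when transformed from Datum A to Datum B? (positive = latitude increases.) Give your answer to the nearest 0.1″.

Δφ = 0.9″

sin φ = 0.719352, cos φ = 0.694646, sin λ = -0.106333, cos λ = 0.994331.
North component: ΔN = −sin φ cos λ·ΔX − sin φ sin λ·ΔY + cos φ·ΔZ = −(0.719352)(0.994331)(497.9) − (0.719352)(-0.106333)(-473.5) + (0.694646)(606.3) = 28.81 m.
1° of latitude spans πR/180 = 111195 m, so Δφ = 28.81 / 111195 × 3600 = 0.933″.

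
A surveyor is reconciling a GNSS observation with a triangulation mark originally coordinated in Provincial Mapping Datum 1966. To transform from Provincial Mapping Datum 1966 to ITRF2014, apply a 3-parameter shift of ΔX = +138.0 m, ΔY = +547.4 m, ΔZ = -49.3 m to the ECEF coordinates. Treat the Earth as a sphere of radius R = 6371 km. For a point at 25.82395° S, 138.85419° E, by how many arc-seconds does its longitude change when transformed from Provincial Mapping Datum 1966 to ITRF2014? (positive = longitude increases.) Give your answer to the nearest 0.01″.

sin φ = -0.435607, cos φ = 0.900137, sin λ = 0.657978, cos λ = -0.753038.
East component: ΔE = −sin λ·ΔX + cos λ·ΔY = −(0.657978)(138.0) + (-0.753038)(547.4) = -503.01 m.
1° of latitude spans πR/180 = 111195 m; at latitude φ, 1° of longitude spans that × cos φ = 100090.6 m, so Δλ = -503.01 / 100090.6 × 3600 = -18.092″.

Δλ = -18.09″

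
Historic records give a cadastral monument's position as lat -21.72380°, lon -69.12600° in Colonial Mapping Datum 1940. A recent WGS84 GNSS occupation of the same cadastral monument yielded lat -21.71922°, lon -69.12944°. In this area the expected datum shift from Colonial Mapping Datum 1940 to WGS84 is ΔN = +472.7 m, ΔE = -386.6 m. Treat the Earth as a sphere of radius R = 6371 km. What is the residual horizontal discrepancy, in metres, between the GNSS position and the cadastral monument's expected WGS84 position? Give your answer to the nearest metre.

Observed coordinate differences: Δφ = +0.00458°, Δλ = -0.00344°.
Converting to metres (1° lat = 111195 m, cos φ = 0.928979): observed ΔN = 509.3 m, observed ΔE = -355.3 m.
Subtracting the expected shift leaves a residual of 509.3 − (472.7) = 36.6 m north and -355.3 − (-386.6) = 31.3 m east.
Residual distance = √(36.6² + 31.3²) = 48.1 m.

48 m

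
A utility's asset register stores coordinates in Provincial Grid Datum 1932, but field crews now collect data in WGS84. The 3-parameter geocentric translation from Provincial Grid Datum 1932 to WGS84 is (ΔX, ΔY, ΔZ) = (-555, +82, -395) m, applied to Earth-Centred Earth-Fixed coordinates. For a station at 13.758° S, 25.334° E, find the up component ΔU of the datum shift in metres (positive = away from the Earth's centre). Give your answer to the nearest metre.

The local up (radial) axis is (cos φ cos λ, cos φ sin λ, sin φ), giving ΔU = -487.233 + 34.081 + 93.939 = -359.21 m.

ΔU = -359 m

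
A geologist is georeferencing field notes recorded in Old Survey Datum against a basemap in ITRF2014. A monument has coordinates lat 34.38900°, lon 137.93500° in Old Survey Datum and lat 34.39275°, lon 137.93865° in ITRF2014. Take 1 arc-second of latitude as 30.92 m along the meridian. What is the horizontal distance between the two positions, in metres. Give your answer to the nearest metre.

Δφ = 34.39275° − 34.38900° = +0.00375°; Δλ = 137.93865° − 137.93500° = +0.00365°.
1° of latitude = 3600 × 30.92 = 111312 m.
ΔN = Δφ × 111312 = 417.4 m; ΔE = Δλ × 111312 × cos(34.38900°) = +0.00365 × 111312 × 0.825222 = 335.3 m.
Distance = √(ΔE² + ΔN²) = √(335.3² + 417.4²) = 535.4 m.

535 m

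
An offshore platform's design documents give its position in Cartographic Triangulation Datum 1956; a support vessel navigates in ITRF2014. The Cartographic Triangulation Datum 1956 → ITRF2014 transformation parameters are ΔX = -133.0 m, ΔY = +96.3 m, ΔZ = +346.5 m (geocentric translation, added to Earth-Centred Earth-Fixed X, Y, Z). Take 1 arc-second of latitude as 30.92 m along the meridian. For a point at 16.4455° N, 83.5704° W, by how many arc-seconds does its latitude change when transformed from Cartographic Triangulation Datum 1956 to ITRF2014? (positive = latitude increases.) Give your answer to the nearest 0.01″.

Δφ = 11.76″

sin φ = 0.283103, cos φ = 0.959089, sin λ = -0.993710, cos λ = 0.111982.
North component: ΔN = −sin φ cos λ·ΔX − sin φ sin λ·ΔY + cos φ·ΔZ = −(0.283103)(0.111982)(-133.0) − (0.283103)(-0.993710)(96.3) + (0.959089)(346.5) = 363.63 m.
1° of latitude spans 3600 × 30.92 = 111312 m, so Δφ = 363.63 / 111312 × 3600 = 11.760″.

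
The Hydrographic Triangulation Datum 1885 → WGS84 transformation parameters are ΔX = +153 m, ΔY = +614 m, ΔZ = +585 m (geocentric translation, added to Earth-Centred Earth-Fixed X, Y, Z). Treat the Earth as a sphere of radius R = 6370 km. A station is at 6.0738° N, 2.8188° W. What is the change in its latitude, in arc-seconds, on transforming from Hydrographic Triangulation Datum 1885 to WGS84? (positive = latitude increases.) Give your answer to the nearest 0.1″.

sin φ = 0.105809, cos φ = 0.994386, sin λ = -0.049177, cos λ = 0.998790.
North component: ΔN = −sin φ cos λ·ΔX − sin φ sin λ·ΔY + cos φ·ΔZ = −(0.105809)(0.998790)(153) − (0.105809)(-0.049177)(614) + (0.994386)(585) = 568.74 m.
1° of latitude spans πR/180 = 111177 m, so Δφ = 568.74 / 111177 × 3600 = 18.416″.

Δφ = 18.4″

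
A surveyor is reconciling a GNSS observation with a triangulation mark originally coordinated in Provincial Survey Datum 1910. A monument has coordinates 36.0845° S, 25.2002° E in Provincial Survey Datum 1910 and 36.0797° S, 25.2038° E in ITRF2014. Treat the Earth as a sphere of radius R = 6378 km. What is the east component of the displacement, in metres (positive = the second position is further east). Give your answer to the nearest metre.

Δφ = -36.0797° − -36.0845° = +0.0048°; Δλ = 25.2038° − 25.2002° = +0.0036°.
1° along a meridian = πR/180 = 111317 m.
ΔN = Δφ × 111317 = 534.3 m; ΔE = Δλ × 111317 × cos(-36.0845°) = +0.0036 × 111317 × 0.808149 = 323.9 m.

ΔE = 324 m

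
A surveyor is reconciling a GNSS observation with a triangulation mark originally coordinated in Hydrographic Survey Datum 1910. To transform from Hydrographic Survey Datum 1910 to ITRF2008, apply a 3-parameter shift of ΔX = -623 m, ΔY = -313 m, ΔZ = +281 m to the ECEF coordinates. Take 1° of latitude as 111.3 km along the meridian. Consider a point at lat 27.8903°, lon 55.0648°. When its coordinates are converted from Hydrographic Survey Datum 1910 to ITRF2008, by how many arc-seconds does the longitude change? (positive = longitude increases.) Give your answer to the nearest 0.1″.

Δλ = 12.1″

sin φ = 0.467780, cos φ = 0.883845, sin λ = 0.819800, cos λ = 0.572650.
East component: ΔE = −sin λ·ΔX + cos λ·ΔY = −(0.819800)(-623) + (0.572650)(-313) = 331.50 m.
1° of latitude spans 111300 m; at latitude φ, 1° of longitude spans that × cos φ = 98371.9 m, so Δλ = 331.50 / 98371.9 × 3600 = 12.131″.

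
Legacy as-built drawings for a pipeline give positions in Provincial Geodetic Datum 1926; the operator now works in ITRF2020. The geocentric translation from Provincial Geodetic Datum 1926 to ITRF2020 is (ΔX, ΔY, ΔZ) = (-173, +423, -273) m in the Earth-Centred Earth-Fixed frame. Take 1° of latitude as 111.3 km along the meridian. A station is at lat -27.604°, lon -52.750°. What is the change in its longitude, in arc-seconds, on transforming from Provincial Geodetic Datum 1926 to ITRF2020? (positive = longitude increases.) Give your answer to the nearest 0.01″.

sin φ = -0.463358, cos φ = 0.886171, sin λ = -0.796002, cos λ = 0.605294.
East component: ΔE = −sin λ·ΔX + cos λ·ΔY = −(-0.796002)(-173) + (0.605294)(423) = 118.33 m.
1° of latitude spans 111300 m; at latitude φ, 1° of longitude spans that × cos φ = 98630.9 m, so Δλ = 118.33 / 98630.9 × 3600 = 4.319″.

Δλ = 4.32″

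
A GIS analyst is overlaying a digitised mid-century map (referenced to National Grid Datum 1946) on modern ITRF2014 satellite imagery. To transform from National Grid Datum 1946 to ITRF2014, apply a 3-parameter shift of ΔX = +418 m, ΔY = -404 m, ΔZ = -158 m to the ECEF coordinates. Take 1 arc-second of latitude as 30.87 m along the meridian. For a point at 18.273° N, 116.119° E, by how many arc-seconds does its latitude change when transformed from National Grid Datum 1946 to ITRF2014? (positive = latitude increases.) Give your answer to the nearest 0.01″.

Δφ = 0.69″

sin φ = 0.313545, cos φ = 0.949573, sin λ = 0.897882, cos λ = -0.440237.
North component: ΔN = −sin φ cos λ·ΔX − sin φ sin λ·ΔY + cos φ·ΔZ = −(0.313545)(-0.440237)(418) − (0.313545)(0.897882)(-404) + (0.949573)(-158) = 21.40 m.
1° of latitude spans 3600 × 30.87 = 111132 m, so Δφ = 21.40 / 111132 × 3600 = 0.693″.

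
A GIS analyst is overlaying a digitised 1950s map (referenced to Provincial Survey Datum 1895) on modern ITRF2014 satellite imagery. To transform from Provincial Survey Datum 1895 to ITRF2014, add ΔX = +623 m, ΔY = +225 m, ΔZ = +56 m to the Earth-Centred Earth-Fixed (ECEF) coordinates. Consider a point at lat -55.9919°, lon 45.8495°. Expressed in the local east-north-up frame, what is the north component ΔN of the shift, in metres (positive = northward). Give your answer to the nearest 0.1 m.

The local north axis is (−sin φ cos λ, −sin φ sin λ, cos φ), giving ΔN = 359.725 + 133.827 + 31.321 = 524.87 m.

ΔN = 524.9 m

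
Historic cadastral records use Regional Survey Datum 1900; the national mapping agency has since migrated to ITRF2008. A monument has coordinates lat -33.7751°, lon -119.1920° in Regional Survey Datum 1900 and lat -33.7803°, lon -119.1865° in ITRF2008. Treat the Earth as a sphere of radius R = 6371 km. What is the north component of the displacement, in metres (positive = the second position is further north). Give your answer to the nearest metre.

Δφ = -33.7803° − -33.7751° = -0.0052°; Δλ = -119.1865° − -119.1920° = +0.0055°.
1° along a meridian = πR/180 = 111195 m.
ΔN = Δφ × 111195 = -578.2 m; ΔE = Δλ × 111195 × cos(-33.7751°) = +0.0055 × 111195 × 0.831226 = 508.4 m.

ΔN = -578 m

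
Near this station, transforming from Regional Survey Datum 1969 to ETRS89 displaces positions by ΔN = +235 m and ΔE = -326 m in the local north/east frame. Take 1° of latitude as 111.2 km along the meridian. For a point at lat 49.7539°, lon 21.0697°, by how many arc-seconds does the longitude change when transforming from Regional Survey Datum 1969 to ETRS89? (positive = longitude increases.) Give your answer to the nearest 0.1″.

Δλ = -16.3″

At latitude 49.7539°, cos φ = 0.646072.
1° of longitude at this latitude = 111.2 × cos φ = 71.84 km, so Δλ = -326.0 / 71843.2 = -0.0045377° = -16.336″.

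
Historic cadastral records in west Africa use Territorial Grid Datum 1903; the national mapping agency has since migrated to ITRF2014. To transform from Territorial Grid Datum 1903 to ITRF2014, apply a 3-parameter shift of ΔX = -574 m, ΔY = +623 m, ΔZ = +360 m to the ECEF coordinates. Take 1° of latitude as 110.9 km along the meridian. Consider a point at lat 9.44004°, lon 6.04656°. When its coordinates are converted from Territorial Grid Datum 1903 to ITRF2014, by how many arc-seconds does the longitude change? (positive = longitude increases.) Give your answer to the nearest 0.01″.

sin φ = 0.164015, cos φ = 0.986458, sin λ = 0.105337, cos λ = 0.994437.
East component: ΔE = −sin λ·ΔX + cos λ·ΔY = −(0.105337)(-574) + (0.994437)(623) = 680.00 m.
1° of latitude spans 110900 m; at latitude φ, 1° of longitude spans that × cos φ = 109398.2 m, so Δλ = 680.00 / 109398.2 × 3600 = 22.377″.

Δλ = 22.38″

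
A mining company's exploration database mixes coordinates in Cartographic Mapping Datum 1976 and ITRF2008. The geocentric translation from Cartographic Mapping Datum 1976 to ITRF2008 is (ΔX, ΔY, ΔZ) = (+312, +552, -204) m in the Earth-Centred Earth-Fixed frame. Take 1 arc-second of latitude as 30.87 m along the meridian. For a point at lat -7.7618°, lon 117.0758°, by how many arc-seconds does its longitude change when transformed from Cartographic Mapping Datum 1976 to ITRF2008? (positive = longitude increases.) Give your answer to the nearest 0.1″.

Δλ = -17.3″

sin φ = -0.135055, cos φ = 0.990838, sin λ = 0.890405, cos λ = -0.455169.
East component: ΔE = −sin λ·ΔX + cos λ·ΔY = −(0.890405)(312) + (-0.455169)(552) = -529.06 m.
1° of latitude spans 3600 × 30.87 = 111132 m; at latitude φ, 1° of longitude spans that × cos φ = 110113.8 m, so Δλ = -529.06 / 110113.8 × 3600 = -17.297″.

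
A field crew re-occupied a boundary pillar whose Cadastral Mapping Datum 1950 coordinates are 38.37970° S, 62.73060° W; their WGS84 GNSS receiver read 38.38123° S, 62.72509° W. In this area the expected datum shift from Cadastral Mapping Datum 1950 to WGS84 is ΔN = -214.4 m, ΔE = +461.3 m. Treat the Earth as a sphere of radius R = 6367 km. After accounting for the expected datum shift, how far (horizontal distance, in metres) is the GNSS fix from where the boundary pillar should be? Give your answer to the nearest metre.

48 m

Observed coordinate differences: Δφ = -0.00153°, Δλ = +0.00551°.
Converting to metres (1° lat = 111125 m, cos φ = 0.783913): observed ΔN = -170.0 m, observed ΔE = 480.0 m.
Subtracting the expected shift leaves a residual of -170.0 − (-214.4) = 44.4 m north and 480.0 − (461.3) = 18.7 m east.
Residual distance = √(44.4² + 18.7²) = 48.2 m.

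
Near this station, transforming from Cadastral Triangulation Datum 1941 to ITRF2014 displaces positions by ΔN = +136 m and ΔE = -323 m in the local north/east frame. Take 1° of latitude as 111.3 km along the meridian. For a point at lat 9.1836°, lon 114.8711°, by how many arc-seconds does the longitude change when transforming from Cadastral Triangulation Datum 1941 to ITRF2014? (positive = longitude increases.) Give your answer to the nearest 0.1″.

At latitude 9.1836°, cos φ = 0.987182.
1° of longitude at this latitude = 111.3 × cos φ = 109.87 km, so Δλ = -323.0 / 109873.4 = -0.0029397° = -10.583″.

Δλ = -10.6″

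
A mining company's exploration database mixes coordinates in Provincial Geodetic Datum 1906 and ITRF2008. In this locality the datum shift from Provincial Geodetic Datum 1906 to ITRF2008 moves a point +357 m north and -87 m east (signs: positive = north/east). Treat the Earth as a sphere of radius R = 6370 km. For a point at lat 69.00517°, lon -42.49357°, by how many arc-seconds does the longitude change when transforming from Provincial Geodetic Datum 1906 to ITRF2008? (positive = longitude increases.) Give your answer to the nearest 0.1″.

Δλ = -7.9″

At latitude 69.00517°, cos φ = 0.358284.
One radian of longitude at latitude φ spans R cos φ, so Δλ = ΔE / (R cos φ) = -87.0 / (6370000 × 0.358284) = -3.8120e-05 rad = -7.863″.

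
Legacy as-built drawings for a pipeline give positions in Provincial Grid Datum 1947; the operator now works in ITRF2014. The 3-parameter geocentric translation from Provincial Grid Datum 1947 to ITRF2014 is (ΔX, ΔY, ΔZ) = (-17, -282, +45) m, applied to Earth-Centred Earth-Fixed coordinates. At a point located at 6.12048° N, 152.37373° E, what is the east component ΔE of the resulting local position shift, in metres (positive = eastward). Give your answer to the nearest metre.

ΔE = 258 m

At φ = 6.12048°, λ = 152.37373°: sin φ = 0.106619, cos φ = 0.994300, sin λ = 0.463702, cos λ = -0.885991.
ΔE = −sin λ·ΔX + cos λ·ΔY = −(0.463702)·(-17) + (-0.885991)·(-282) = 257.73 m.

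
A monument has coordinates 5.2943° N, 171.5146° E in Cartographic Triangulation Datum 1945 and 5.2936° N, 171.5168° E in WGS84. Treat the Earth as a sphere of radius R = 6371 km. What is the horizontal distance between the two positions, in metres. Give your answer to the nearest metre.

Δφ = 5.2936° − 5.2943° = -0.0007°; Δλ = 171.5168° − 171.5146° = +0.0022°.
1° along a meridian = πR/180 = 111195 m.
ΔN = Δφ × 111195 = -77.8 m; ΔE = Δλ × 111195 × cos(5.2943°) = +0.0022 × 111195 × 0.995734 = 243.6 m.
Distance = √(ΔE² + ΔN²) = √(243.6² + (-77.8)²) = 255.7 m.

256 m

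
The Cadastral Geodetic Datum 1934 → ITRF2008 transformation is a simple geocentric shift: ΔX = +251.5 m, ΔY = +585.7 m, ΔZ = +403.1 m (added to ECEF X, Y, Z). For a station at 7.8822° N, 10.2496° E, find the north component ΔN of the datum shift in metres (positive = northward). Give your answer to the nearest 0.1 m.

ΔN = 351.1 m

The local north axis is (−sin φ cos λ, −sin φ sin λ, cos φ), giving ΔN = -33.940 − 14.292 + 399.292 = 351.06 m.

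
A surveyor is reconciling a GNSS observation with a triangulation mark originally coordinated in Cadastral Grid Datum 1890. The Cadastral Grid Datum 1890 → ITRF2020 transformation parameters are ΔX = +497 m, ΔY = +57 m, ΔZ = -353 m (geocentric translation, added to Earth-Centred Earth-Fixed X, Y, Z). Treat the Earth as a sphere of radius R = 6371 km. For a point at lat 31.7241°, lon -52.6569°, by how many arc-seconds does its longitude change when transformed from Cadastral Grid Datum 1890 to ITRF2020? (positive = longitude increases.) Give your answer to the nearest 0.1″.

Δλ = 16.4″

sin φ = 0.525829, cos φ = 0.850590, sin λ = -0.795017, cos λ = 0.606587.
East component: ΔE = −sin λ·ΔX + cos λ·ΔY = −(-0.795017)(497) + (0.606587)(57) = 429.70 m.
1° of latitude spans πR/180 = 111195 m; at latitude φ, 1° of longitude spans that × cos φ = 94581.3 m, so Δλ = 429.70 / 94581.3 × 3600 = 16.355″.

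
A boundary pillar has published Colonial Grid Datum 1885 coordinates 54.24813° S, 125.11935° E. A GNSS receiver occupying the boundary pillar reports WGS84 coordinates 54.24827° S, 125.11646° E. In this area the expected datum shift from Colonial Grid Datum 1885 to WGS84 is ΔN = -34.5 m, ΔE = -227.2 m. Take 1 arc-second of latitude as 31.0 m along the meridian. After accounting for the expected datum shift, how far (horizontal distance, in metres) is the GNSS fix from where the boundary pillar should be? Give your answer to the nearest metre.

Observed coordinate differences: Δφ = -0.00014°, Δλ = -0.00289°.
Converting to metres (1° lat = 111600 m, cos φ = 0.584276): observed ΔN = -15.6 m, observed ΔE = -188.4 m.
Subtracting the expected shift leaves a residual of -15.6 − (-34.5) = 18.9 m north and -188.4 − (-227.2) = 38.8 m east.
Residual distance = √(18.9² + 38.8²) = 43.1 m.

43 m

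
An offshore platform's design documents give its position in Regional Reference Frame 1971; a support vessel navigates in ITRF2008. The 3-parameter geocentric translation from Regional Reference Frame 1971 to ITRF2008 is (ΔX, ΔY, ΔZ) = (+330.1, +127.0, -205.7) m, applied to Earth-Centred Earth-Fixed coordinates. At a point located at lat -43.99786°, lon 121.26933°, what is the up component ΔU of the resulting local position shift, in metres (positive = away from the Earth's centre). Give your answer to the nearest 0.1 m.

ΔU = 97.7 m

The local up (radial) axis is (cos φ cos λ, cos φ sin λ, sin φ), giving ΔU = -123.258 + 78.088 + 142.886 = 97.72 m.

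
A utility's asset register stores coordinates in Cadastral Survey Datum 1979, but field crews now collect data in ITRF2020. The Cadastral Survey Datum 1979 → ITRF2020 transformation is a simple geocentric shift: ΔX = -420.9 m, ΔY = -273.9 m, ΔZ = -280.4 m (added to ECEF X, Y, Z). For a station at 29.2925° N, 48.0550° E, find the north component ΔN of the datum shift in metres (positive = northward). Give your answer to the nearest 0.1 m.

ΔN = -7.2 m

The local north axis is (−sin φ cos λ, −sin φ sin λ, cos φ), giving ΔN = 137.649 + 99.675 − 244.546 = -7.22 m.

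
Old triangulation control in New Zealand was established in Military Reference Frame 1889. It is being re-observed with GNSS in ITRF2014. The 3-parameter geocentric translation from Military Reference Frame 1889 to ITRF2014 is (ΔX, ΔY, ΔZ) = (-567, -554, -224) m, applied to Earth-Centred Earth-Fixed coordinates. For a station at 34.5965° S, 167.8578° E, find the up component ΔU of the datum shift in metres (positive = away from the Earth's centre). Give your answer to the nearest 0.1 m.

The local up (radial) axis is (cos φ cos λ, cos φ sin λ, sin φ), giving ΔU = 456.296 − 95.922 + 127.186 = 487.56 m.

ΔU = 487.6 m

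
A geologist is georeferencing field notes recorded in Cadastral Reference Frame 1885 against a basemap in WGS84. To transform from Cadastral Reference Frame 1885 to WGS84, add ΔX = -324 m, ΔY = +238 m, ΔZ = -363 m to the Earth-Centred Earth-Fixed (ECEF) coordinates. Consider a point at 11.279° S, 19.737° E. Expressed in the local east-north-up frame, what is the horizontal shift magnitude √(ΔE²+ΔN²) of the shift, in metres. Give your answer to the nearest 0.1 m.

At φ = -11.279°, λ = 19.737°: sin φ = -0.195587, cos φ = 0.980686, sin λ = 0.337703, cos λ = 0.941253.
ΔE = −sin λ·ΔX + cos λ·ΔY = −(0.337703)·(-324) + (0.941253)·(238) = 333.43 m.
ΔN = −sin φ cos λ·ΔX − sin φ sin λ·ΔY + cos φ·ΔZ = −(-0.195587)(0.941253)(-324) − (-0.195587)(0.337703)(238) + (0.980686)(-363) = -399.92 m.
Horizontal magnitude = √(ΔE² + ΔN²) = √(333.43² + (-399.92)²) = 520.68 m.

520.7 m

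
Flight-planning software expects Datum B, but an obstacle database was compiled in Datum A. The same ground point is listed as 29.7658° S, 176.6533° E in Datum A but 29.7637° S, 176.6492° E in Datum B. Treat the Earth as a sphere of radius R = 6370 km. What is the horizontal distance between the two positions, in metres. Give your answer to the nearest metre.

459 m

Δφ = -29.7637° − -29.7658° = +0.0021°; Δλ = 176.6492° − 176.6533° = -0.0041°.
1° along a meridian = πR/180 = 111177 m.
ΔN = Δφ × 111177 = 233.5 m; ΔE = Δλ × 111177 × cos(-29.7658°) = -0.0041 × 111177 × 0.868062 = -395.7 m.
Distance = √(ΔE² + ΔN²) = √((-395.7)² + 233.5²) = 459.4 m.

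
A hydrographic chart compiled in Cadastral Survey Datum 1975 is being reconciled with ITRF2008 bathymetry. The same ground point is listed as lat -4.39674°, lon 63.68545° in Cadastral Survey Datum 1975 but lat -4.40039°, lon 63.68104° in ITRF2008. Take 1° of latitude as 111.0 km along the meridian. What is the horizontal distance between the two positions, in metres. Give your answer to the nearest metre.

Δφ = -4.40039° − -4.39674° = -0.00365°; Δλ = 63.68104° − 63.68545° = -0.00441°.
ΔN = Δφ × 111000 = -405.1 m; ΔE = Δλ × 111000 × cos(-4.39674°) = -0.00441 × 111000 × 0.997057 = -488.1 m.
Distance = √(ΔE² + ΔN²) = √((-488.1)² + (-405.1)²) = 634.3 m.

634 m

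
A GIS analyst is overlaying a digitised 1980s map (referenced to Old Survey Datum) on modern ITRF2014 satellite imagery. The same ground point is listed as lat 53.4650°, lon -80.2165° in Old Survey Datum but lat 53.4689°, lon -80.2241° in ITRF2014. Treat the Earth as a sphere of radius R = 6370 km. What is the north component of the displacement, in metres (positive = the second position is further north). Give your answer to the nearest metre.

Δφ = 53.4689° − 53.4650° = +0.0039°; Δλ = -80.2241° − -80.2165° = -0.0076°.
1° along a meridian = πR/180 = 111177 m.
ΔN = Δφ × 111177 = 433.6 m; ΔE = Δλ × 111177 × cos(53.4650°) = -0.0076 × 111177 × 0.595314 = -503.0 m.

ΔN = 434 m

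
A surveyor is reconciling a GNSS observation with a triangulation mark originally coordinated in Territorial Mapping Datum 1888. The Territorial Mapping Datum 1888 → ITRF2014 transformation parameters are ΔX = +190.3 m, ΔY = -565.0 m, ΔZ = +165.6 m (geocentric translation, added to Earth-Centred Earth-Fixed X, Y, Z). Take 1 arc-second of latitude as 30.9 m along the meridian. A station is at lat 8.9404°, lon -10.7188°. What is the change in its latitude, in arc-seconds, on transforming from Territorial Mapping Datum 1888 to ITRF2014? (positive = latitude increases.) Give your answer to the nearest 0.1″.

Δφ = 3.8″

sin φ = 0.155407, cos φ = 0.987851, sin λ = -0.185989, cos λ = 0.982552.
North component: ΔN = −sin φ cos λ·ΔX − sin φ sin λ·ΔY + cos φ·ΔZ = −(0.155407)(0.982552)(190.3) − (0.155407)(-0.185989)(-565.0) + (0.987851)(165.6) = 118.20 m.
1° of latitude spans 3600 × 30.90 = 111240 m, so Δφ = 118.20 / 111240 × 3600 = 3.825″.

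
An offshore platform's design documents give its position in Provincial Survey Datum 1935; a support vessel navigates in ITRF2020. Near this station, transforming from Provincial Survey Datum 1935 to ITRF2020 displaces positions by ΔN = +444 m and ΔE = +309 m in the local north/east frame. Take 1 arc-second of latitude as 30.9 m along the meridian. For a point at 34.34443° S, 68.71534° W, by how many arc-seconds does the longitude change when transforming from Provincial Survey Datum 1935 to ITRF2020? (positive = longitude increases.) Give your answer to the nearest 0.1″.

Δλ = 12.1″

At latitude -34.34443°, cos φ = 0.825661.
1″ of longitude at this latitude = 30.90 × cos φ = 25.5129 m, so Δλ = 309.0 / 25.5129 = 12.112″.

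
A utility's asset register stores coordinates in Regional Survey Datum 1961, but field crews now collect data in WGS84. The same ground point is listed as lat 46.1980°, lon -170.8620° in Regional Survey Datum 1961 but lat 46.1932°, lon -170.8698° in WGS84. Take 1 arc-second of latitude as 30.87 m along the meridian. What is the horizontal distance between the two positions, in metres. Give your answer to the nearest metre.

Δφ = 46.1932° − 46.1980° = -0.0048°; Δλ = -170.8698° − -170.8620° = -0.0078°.
1° of latitude = 3600 × 30.87 = 111132 m.
ΔN = Δφ × 111132 = -533.4 m; ΔE = Δλ × 111132 × cos(46.1980°) = -0.0078 × 111132 × 0.692168 = -600.0 m.
Distance = √(ΔE² + ΔN²) = √((-600.0)² + (-533.4)²) = 802.8 m.

803 m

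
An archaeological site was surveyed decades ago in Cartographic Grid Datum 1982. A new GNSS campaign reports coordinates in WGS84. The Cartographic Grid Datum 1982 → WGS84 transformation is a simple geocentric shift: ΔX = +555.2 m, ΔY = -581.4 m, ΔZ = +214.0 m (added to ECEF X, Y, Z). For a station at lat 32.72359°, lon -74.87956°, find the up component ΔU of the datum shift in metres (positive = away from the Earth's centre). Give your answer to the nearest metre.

The local up (radial) axis is (cos φ cos λ, cos φ sin λ, sin φ), giving ΔU = 121.838 + 472.191 + 115.686 = 709.72 m.

ΔU = 710 m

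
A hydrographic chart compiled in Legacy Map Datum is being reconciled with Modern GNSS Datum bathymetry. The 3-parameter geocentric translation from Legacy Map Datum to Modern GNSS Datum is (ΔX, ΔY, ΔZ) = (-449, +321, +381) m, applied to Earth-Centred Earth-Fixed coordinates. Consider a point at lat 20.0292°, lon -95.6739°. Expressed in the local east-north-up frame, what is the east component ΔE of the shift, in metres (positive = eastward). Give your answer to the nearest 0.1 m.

At φ = 20.0292°, λ = -95.6739°: sin φ = 0.342499, cos φ = 0.939518, sin λ = -0.995101, cos λ = -0.098866.
ΔE = −sin λ·ΔX + cos λ·ΔY = −(-0.995101)·(-449) + (-0.098866)·(321) = -478.54 m.

ΔE = -478.5 m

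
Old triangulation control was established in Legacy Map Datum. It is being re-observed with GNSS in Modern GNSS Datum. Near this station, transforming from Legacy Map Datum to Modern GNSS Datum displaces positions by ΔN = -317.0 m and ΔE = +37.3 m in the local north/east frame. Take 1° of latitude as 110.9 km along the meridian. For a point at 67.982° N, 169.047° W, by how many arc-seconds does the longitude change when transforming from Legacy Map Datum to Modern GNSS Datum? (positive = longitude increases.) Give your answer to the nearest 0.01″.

Δλ = 3.23″

At latitude 67.982°, cos φ = 0.374898.
1° of longitude at this latitude = 110.9 × cos φ = 41.58 km, so Δλ = 37.3 / 41576.2 = 0.0008971° = 3.230″.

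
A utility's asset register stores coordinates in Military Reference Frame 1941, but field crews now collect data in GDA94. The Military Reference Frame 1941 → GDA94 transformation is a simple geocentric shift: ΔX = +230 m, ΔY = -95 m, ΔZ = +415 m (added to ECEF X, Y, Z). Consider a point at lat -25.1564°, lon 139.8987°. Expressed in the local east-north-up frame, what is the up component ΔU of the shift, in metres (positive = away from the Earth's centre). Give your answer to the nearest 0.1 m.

At φ = -25.1564°, λ = 139.8987°: sin φ = -0.425091, cos φ = 0.905151, sin λ = 0.644141, cos λ = -0.764907.
ΔU = cos φ cos λ·ΔX + cos φ sin λ·ΔY + sin φ·ΔZ = (0.905151)(-0.764907)(230) + (0.905151)(0.644141)(-95) + (-0.425091)(415) = -391.04 m.

ΔU = -391.0 m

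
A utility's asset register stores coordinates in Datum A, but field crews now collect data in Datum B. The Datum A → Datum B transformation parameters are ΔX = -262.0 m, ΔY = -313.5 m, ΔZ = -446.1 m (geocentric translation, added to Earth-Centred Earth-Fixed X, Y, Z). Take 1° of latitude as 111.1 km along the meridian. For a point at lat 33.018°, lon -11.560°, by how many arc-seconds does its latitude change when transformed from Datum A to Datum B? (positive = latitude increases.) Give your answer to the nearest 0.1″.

sin φ = 0.544902, cos φ = 0.838499, sin λ = -0.200394, cos λ = 0.979715.
North component: ΔN = −sin φ cos λ·ΔX − sin φ sin λ·ΔY + cos φ·ΔZ = −(0.544902)(0.979715)(-262.0) − (0.544902)(-0.200394)(-313.5) + (0.838499)(-446.1) = -268.42 m.
1° of latitude spans 111100 m, so Δφ = -268.42 / 111100 × 3600 = -8.698″.

Δφ = -8.7″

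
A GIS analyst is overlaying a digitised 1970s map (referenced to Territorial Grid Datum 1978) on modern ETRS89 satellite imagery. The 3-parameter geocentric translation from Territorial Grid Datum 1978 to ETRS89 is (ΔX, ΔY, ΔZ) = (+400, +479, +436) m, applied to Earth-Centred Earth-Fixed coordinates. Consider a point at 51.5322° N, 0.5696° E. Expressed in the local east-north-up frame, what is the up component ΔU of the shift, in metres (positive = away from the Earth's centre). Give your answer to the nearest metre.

ΔU = 593 m

At φ = 51.5322°, λ = 0.5696°: sin φ = 0.782958, cos φ = 0.622075, sin λ = 0.009941, cos λ = 0.999951.
ΔU = cos φ cos λ·ΔX + cos φ sin λ·ΔY + sin φ·ΔZ = (0.622075)(0.999951)(400) + (0.622075)(0.009941)(479) + (0.782958)(436) = 593.15 m.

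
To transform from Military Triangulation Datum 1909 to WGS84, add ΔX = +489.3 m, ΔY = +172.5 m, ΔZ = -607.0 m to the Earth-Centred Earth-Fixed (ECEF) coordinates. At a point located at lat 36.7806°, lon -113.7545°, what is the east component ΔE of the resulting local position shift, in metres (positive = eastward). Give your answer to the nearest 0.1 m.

The local east axis at (φ, λ) is (−sin λ, cos λ, 0), so ΔE = −sin(-113.7545°)·489.3 + cos(-113.7545°)·172.5 = 378.36 m.

ΔE = 378.4 m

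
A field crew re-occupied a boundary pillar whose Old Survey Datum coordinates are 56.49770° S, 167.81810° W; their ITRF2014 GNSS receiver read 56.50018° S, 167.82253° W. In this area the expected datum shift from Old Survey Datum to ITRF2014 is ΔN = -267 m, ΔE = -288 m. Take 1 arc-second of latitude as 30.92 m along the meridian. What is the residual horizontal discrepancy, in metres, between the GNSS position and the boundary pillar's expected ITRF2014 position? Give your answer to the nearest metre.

18 m

Observed coordinate differences: Δφ = -0.00248°, Δλ = -0.00443°.
Converting to metres (1° lat = 111312 m, cos φ = 0.551970): observed ΔN = -276.1 m, observed ΔE = -272.2 m.
Subtracting the expected shift leaves a residual of -276.1 − (-267) = -9.1 m north and -272.2 − (-288) = 15.8 m east.
Residual distance = √((-9.1)² + 15.8²) = 18.2 m.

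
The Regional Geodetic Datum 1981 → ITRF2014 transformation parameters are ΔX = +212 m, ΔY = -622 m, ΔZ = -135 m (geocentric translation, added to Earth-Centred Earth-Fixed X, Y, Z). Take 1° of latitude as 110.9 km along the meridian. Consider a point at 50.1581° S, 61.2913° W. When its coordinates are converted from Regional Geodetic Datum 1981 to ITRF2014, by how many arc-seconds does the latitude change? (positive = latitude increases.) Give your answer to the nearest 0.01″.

Δφ = 13.33″

sin φ = -0.767815, cos φ = 0.640671, sin λ = -0.877073, cos λ = 0.480357.
North component: ΔN = −sin φ cos λ·ΔX − sin φ sin λ·ΔY + cos φ·ΔZ = −(-0.767815)(0.480357)(212) − (-0.767815)(-0.877073)(-622) + (0.640671)(-135) = 410.57 m.
1° of latitude spans 110900 m, so Δφ = 410.57 / 110900 × 3600 = 13.328″.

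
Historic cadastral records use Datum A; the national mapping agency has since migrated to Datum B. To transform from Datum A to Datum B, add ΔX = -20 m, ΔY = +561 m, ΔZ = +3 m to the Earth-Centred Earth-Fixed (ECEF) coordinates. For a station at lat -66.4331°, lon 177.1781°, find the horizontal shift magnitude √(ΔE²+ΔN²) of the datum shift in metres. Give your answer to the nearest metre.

At φ = -66.4331°, λ = 177.1781°: sin φ = -0.916594, cos φ = 0.399820, sin λ = 0.049232, cos λ = -0.998787.
ΔE = −sin λ·ΔX + cos λ·ΔY = −(0.049232)·(-20) + (-0.998787)·(561) = -559.34 m.
ΔN = −sin φ cos λ·ΔX − sin φ sin λ·ΔY + cos φ·ΔZ = −(-0.916594)(-0.998787)(-20) − (-0.916594)(0.049232)(561) + (0.399820)(3) = 44.82 m.
Horizontal magnitude = √(ΔE² + ΔN²) = √((-559.34)² + 44.82²) = 561.13 m.

561 m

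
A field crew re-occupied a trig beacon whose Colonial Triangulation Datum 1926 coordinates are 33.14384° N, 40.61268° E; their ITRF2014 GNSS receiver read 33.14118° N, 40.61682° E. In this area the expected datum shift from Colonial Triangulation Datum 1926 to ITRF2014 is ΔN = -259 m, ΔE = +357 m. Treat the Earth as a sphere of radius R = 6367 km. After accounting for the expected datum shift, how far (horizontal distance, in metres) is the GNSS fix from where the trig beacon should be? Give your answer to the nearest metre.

Observed coordinate differences: Δφ = -0.00266°, Δλ = +0.00414°.
Converting to metres (1° lat = 111125 m, cos φ = 0.837301): observed ΔN = -295.6 m, observed ΔE = 385.2 m.
Subtracting the expected shift leaves a residual of -295.6 − (-259) = -36.6 m north and 385.2 − (357) = 28.2 m east.
Residual distance = √((-36.6)² + 28.2²) = 46.2 m.

46 m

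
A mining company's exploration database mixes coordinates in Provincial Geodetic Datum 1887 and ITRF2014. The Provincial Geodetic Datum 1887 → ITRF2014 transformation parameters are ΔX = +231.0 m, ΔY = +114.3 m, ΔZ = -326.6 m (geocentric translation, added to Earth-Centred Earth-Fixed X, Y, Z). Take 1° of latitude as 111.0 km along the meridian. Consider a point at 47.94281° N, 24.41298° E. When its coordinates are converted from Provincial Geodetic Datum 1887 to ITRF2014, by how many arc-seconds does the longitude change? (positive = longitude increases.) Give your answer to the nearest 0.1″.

Δλ = 0.4″

sin φ = 0.742477, cos φ = 0.669872, sin λ = 0.413311, cos λ = 0.910590.
East component: ΔE = −sin λ·ΔX + cos λ·ΔY = −(0.413311)(231.0) + (0.910590)(114.3) = 8.61 m.
1° of latitude spans 111000 m; at latitude φ, 1° of longitude spans that × cos φ = 74355.8 m, so Δλ = 8.61 / 74355.8 × 3600 = 0.417″.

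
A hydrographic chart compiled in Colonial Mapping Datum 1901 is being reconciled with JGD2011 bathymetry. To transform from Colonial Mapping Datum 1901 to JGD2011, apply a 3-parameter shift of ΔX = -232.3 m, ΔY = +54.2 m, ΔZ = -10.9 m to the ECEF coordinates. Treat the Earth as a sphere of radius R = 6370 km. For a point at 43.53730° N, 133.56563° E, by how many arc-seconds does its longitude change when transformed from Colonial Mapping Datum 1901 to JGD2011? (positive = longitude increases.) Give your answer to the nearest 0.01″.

Δλ = 5.85″

sin φ = 0.688827, cos φ = 0.724926, sin λ = 0.724585, cos λ = -0.689185.
East component: ΔE = −sin λ·ΔX + cos λ·ΔY = −(0.724585)(-232.3) + (-0.689185)(54.2) = 130.97 m.
1° of latitude spans πR/180 = 111177 m; at latitude φ, 1° of longitude spans that × cos φ = 80595.5 m, so Δλ = 130.97 / 80595.5 × 3600 = 5.850″.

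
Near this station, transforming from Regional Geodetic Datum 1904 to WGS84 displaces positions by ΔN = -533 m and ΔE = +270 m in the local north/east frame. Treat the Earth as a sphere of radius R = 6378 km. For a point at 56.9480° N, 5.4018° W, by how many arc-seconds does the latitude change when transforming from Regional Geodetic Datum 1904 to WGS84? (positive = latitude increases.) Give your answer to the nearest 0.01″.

Δφ = -17.24″

On a sphere of radius R, 1 rad of latitude = R, so Δφ = ΔN / R = -533.0 / 6378000 = -8.3569e-05 rad = -17.237″.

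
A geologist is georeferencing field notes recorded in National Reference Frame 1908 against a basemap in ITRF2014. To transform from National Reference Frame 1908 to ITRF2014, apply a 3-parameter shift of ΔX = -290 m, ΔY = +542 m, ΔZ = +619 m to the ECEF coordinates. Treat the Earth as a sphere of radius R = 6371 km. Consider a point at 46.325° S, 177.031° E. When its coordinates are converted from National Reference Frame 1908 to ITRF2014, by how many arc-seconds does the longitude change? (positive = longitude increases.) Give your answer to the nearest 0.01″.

sin φ = -0.723269, cos φ = 0.690567, sin λ = 0.051796, cos λ = -0.998658.
East component: ΔE = −sin λ·ΔX + cos λ·ΔY = −(0.051796)(-290) + (-0.998658)(542) = -526.25 m.
1° of latitude spans πR/180 = 111195 m; at latitude φ, 1° of longitude spans that × cos φ = 76787.5 m, so Δλ = -526.25 / 76787.5 × 3600 = -24.672″.

Δλ = -24.67″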